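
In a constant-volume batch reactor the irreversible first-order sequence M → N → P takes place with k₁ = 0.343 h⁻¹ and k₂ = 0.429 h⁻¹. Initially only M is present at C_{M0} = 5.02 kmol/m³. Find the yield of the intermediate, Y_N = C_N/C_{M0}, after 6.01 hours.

The intermediate concentration in a first-order A→B→C sequence is C_N = k₁C_{M0}(e^(−k₁t) − e^(−k₂t))/(k₂−k₁).
e^(−k₁t) = e^(−0.343×6.01) = e^(−2.061) = 0.1273; e^(−k₂t) = e^(−2.578) = 0.07590.
C_N = 0.343×5.02/(0.429−0.343) × (0.1273−0.07590) = 20.02×0.05137 = 1.028 kmol/m³.
Y_N = C_N/C_{M0} = 1.028/5.02 = 0.205.

0.205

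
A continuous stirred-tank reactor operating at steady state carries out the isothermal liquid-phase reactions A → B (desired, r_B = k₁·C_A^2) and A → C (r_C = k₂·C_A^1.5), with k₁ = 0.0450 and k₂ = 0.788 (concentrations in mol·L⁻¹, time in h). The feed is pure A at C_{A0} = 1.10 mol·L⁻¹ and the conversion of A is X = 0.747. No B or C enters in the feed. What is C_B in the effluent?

0.0240 mol·L⁻¹

Exit C_A = C_{A0}(1−X) = 1.10×0.253 = 0.2783 mol·L⁻¹.
In a CSTR the entire volume is at exit conditions, so r_B = 0.0450×0.2783^2 = 0.003485 and r_C = 0.788×0.2783^1.5 = 0.1157.
Fraction of consumed A going to B: r_B/(r_B+r_C) = 0.02925.
C_B = 0.02925·C_{A0}·X = 0.02925×1.10×0.747 = 0.0240 mol·L⁻¹.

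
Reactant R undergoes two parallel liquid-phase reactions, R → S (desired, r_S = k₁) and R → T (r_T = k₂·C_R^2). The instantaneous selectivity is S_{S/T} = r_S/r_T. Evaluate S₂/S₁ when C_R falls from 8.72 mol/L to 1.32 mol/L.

43.6

S_{S/T} = (k₁/k₂)·C_R^-2, so S₂/S₁ = (C_{R,2}/C_{R,1})^-2.
= (1.32/8.72)^(-2) = (0.1514)^(-2) = 43.6.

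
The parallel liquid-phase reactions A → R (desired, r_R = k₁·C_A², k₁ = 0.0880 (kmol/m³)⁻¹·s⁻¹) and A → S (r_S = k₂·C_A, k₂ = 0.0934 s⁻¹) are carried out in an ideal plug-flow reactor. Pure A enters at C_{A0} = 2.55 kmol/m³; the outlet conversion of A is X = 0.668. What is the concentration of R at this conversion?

C_A = C_{A0}(1−X) = 0.8466 kmol/m³.
Along a PFR/batch, dC_S/dC_A = −r_S/(r_R+r_S) = −k₂/(k₂+k₁·C_A).
Integrating from C_{A0} to C_A: C_S = (0.0934/0.0880)·ln[(0.0934+0.0880·2.55)/(0.0934+0.0880·0.847)] = 1.061·ln(0.3178/0.1679) = 0.6772 kmol/m³.
Then C_R = (C_{A0}−C_A) − C_S = 1.703 − 0.6772 = 1.026 kmol/m³.

1.03 kmol/m³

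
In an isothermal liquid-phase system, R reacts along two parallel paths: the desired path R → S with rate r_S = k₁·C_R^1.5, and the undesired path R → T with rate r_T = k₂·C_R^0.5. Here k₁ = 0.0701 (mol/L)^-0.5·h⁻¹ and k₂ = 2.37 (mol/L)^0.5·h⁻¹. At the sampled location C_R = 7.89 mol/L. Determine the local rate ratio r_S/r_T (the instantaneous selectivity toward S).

0.233

S_{S/T} = r_S/r_T = (k₁·C_R^1.5)/(k₂·C_R^0.5) = (k₁/k₂)·C_R.
= (0.0701×7.890^1.5) / (2.37×7.890^0.5) = 1.554/6.657 = 0.233.
Since the desired path is higher order in R, keeping C_R high (PFR or concentrated feed) favours S.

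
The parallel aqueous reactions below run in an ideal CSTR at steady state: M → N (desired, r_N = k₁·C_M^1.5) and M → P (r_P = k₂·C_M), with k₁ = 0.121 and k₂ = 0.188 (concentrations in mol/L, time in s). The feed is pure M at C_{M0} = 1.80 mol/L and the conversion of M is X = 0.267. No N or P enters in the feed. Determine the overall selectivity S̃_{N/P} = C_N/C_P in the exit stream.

0.739

Exit C_M = C_{M0}(1−X) = 1.80×0.733 = 1.319 mol/L.
Rates in a CSTR are evaluated at the outlet concentration: r_N = 0.121×1.319^1.5 = 0.1834, r_P = 0.188×1.319 = 0.2480.
Overall selectivity = C_N/C_P = r_Nτ/(r_Pτ) = r_N/r_P = 0.739.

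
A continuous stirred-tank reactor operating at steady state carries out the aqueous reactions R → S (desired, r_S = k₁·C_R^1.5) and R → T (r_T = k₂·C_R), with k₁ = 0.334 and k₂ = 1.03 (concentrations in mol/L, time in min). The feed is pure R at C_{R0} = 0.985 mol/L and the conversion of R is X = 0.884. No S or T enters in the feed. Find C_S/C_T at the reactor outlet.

Exit C_R = C_{R0}(1−X) = 0.985×0.116 = 0.1143 mol/L.
In a CSTR the entire volume is at exit conditions, so r_S = 0.334×0.1143^1.5 = 0.01290 and r_T = 1.03×0.1143 = 0.1177.
Overall selectivity = C_S/C_T = r_Sτ/(r_Tτ) = r_S/r_T = 0.110.

0.110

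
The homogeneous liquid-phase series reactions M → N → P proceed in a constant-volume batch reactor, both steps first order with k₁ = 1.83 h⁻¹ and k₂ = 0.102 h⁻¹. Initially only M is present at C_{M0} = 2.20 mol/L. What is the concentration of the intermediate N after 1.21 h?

Solving the coupled first-order balances gives C_N(t) = [k₁/(k₂−k₁)]·C_{M0}·(e^(−k₁t) − e^(−k₂t)).
e^(−k₁t) = e^(−1.83×1.21) = e^(−2.214) = 0.1092; e^(−k₂t) = e^(−0.1234) = 0.8839.
C_N = 1.83×2.20/(0.102−1.83) × (0.1092−0.8839) = (-2.330)×(-0.7747) = 1.805 mol/L.

1.80 mol/L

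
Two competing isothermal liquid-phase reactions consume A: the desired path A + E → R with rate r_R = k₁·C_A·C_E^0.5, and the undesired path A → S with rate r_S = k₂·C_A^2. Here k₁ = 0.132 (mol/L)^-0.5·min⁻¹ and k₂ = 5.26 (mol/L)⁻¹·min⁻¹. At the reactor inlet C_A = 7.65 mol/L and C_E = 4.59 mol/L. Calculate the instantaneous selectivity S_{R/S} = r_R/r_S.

0.00703

S_{R/S} = r_R/r_S = (k₁·C_A·C_E^0.5)/(k₂·C_A^2) = (k₁/k₂)·C_A⁻¹·C_E^0.5.
= (0.132×7.650×4.590^0.5) / (5.26×7.650^2) = 2.163/307.8 = 0.00703.
The undesired path is higher order in A, so low C_A (CSTR or dilute feed) favours R.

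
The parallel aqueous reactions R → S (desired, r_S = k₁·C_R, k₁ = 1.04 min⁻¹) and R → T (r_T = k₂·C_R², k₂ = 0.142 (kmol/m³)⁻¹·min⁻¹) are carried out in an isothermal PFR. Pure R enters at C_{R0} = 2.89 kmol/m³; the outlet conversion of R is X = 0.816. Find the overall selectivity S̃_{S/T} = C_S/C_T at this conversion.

C_R = C_{R0}(1−X) = 0.5318 kmol/m³.
Along a PFR/batch, dC_S/dC_R = −r_S/(r_S+r_T) = −k₁/(k₁+k₂·C_R).
Integrating from C_{R0} to C_R: C_S = (1.04/0.142)·ln[(1.04+0.142·2.89)/(1.04+0.142·0.532)] = 7.324·ln(1.450/1.116) = 1.923 kmol/m³.
C_T = (C_{R0}−C_R)−C_S = 0.4356 kmol/m³; S̃_{S/T} = 1.923/0.4356 = 4.41.

4.41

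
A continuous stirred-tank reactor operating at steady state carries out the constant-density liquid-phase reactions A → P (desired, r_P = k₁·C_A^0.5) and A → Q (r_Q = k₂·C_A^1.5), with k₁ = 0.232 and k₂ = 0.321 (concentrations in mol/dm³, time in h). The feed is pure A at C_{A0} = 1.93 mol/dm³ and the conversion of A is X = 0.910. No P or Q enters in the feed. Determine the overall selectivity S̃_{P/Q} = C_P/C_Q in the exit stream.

4.16

Exit C_A = C_{A0}(1−X) = 1.93×0.0900 = 0.1737 mol/dm³.
Rates in a CSTR are evaluated at the outlet concentration: r_P = 0.232×0.1737^0.5 = 0.09669, r_Q = 0.321×0.1737^1.5 = 0.02324.
Overall selectivity = C_P/C_Q = r_Pτ/(r_Qτ) = r_P/r_Q = 4.16.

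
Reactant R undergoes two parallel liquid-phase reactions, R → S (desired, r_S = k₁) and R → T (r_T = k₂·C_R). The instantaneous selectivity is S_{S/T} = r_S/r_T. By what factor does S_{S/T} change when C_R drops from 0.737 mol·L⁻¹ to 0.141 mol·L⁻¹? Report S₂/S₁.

S_{S/T} = (k₁/k₂)·C_R⁻¹, so S₂/S₁ = (C_{R,2}/C_{R,1})⁻¹.
= 0.737/0.141 = 5.23.

5.23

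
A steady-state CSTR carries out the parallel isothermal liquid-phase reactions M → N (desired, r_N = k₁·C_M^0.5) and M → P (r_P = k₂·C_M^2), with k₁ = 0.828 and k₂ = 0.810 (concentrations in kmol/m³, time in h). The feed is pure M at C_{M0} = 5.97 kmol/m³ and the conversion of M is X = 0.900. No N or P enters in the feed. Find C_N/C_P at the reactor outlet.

Exit C_M = C_{M0}(1−X) = 5.97×0.100 = 0.5970 kmol/m³.
In a CSTR the entire volume is at exit conditions, so r_N = 0.828×0.5970^0.5 = 0.6398 and r_P = 0.810×0.5970^2 = 0.2887.
Overall selectivity = C_N/C_P = r_Nτ/(r_Pτ) = r_N/r_P = 2.22.

2.22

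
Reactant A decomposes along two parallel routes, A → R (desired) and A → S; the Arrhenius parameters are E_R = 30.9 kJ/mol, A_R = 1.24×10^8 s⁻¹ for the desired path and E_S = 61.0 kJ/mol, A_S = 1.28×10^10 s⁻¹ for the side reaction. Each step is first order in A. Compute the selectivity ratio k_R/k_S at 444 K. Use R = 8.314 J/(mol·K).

With equal orders, S_{R/S} = k_R/k_S = (A_R/A_S)·exp[(E_S−E_R)/(RT)].
(E_S−E_R)/(RT) = (61.0−30.9)×10³/(8.314×444) = 30100/3691 = 8.154.
k_R/k_S = (1.24×10^8/1.28×10^10)·exp(8.154) = 0.009687 × 3477 = 33.7.
Since E_R < E_S, lowering the temperature improves selectivity toward R.

33.7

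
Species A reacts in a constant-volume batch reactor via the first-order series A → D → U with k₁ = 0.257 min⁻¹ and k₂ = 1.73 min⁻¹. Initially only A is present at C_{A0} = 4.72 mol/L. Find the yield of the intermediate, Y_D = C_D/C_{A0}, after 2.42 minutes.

The intermediate concentration in a first-order A→B→C sequence is C_D = k₁C_{A0}(e^(−k₁t) − e^(−k₂t))/(k₂−k₁).
e^(−k₁t) = e^(−0.257×2.42) = e^(−0.6219) = 0.5369; e^(−k₂t) = e^(−4.187) = 0.01520.
C_D = 0.257×4.72/(1.73−0.257) × (0.5369−0.01520) = 0.8235×0.5217 = 0.4296 mol/L.
Y_D = C_D/C_{A0} = 0.4296/4.72 = 0.0910.

0.0910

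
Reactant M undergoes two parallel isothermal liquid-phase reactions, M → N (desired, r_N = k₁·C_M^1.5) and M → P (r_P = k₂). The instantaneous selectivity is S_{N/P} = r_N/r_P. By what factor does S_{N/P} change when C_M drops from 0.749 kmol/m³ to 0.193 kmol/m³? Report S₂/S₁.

S_{N/P} = (k₁/k₂)·C_M^1.5, so S₂/S₁ = (C_{M,2}/C_{M,1})^1.5.
= (0.193/0.749)^1.5 = (0.2577)^1.5 = 0.131.

0.131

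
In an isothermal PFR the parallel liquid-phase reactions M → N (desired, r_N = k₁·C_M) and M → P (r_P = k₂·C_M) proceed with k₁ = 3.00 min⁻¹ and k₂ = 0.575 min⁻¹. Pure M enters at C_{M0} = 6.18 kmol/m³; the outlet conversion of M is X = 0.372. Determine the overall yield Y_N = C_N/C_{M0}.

C_M = C_{M0}(1−X) = 3.881 kmol/m³.
Both paths are first order in M, so the instantaneous fraction to N is constant: dC_N/d(−C_M) = k₁/(k₁+k₂) = 0.8392.
C_N = 0.8392·(C_{M0}−C_M) = 0.8392×2.299 = 1.93 kmol/m³.
Y_N = C_N/C_{M0} = 1.929/6.18 = 0.312.

0.312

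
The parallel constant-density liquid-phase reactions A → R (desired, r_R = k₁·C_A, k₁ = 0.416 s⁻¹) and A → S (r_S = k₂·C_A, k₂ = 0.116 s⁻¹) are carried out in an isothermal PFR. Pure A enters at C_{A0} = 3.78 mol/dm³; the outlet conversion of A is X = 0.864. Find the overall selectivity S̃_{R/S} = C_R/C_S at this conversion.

C_A = C_{A0}(1−X) = 0.5141 mol/dm³.
Both paths are first order in A, so the instantaneous fraction to R is constant: dC_R/d(−C_A) = k₁/(k₁+k₂) = 0.7820.
C_R = 0.7820·(C_{A0}−C_A) = 0.7820×3.266 = 2.55 mol/dm³.
C_S = (C_{A0}−C_A)−C_R = 0.7121 mol/dm³; S̃_{R/S} = 2.554/0.7121 = 3.59.

3.59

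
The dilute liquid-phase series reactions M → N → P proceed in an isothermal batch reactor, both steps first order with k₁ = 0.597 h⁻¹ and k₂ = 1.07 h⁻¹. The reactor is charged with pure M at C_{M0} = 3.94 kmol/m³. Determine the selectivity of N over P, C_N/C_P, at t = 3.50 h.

The intermediate concentration in a first-order A→B→C sequence is C_N = k₁C_{M0}(e^(−k₁t) − e^(−k₂t))/(k₂−k₁).
e^(−k₁t) = e^(−0.597×3.50) = e^(−2.090) = 0.1237; e^(−k₂t) = e^(−3.745) = 0.02364.
C_N = 0.597×3.94/(1.07−0.597) × (0.1237−0.02364) = 4.973×0.1001 = 0.4979 kmol/m³.
C_M = C_{M0}e^(−k₁t) = 0.4876 kmol/m³, so C_P = C_{M0}−C_M−C_N = 2.955 kmol/m³; C_N/C_P = 0.169.

0.169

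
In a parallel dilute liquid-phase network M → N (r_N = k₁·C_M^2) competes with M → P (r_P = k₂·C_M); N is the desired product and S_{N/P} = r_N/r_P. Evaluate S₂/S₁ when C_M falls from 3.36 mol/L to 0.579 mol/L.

S_{N/P} = (k₁/k₂)·C_M, so S₂/S₁ = (C_{M,2}/C_{M,1}).
= 0.579/3.36 = 0.172.

0.172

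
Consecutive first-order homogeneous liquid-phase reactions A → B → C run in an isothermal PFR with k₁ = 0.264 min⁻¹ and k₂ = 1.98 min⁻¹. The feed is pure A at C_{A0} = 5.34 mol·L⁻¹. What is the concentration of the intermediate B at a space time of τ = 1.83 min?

0.485 mol·L⁻¹

Solving the coupled first-order balances gives C_B(τ) = [k₁/(k₂−k₁)]·C_{A0}·(e^(−k₁τ) − e^(−k₂τ)).
e^(−k₁τ) = e^(−0.264×1.83) = e^(−0.4831) = 0.6169; e^(−k₂τ) = e^(−3.623) = 0.02669.
C_B = 0.264×5.34/(1.98−0.264) × (0.6169−0.02669) = 0.8215×0.5902 = 0.4848 mol·L⁻¹.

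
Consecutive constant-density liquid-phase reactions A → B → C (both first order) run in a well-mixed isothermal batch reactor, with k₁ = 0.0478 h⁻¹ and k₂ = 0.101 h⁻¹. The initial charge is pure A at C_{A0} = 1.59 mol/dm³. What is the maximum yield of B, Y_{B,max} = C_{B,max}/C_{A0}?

Evaluating C_B at t_opt = ln(k₂/k₁)/(k₂−k₁) gives C_{B,max}/C_{A0} = (k₁/k₂)^[k₂/(k₂−k₁)].
= (0.0478/0.101)^(0.101/(0.101−0.0478)) = (0.4733)^(1.898) = 0.2417.

0.242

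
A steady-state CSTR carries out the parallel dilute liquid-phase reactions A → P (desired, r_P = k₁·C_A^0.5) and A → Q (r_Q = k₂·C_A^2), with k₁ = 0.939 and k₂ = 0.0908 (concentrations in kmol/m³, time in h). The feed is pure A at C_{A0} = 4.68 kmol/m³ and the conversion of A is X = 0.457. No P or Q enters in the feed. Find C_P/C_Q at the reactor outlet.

Exit C_A = C_{A0}(1−X) = 4.68×0.543 = 2.541 kmol/m³.
A CSTR operates uniformly at the exit composition, giving r_P = 1.497 and r_Q = 0.5864 (each k·C_A^n at C_A = 2.541).
Overall selectivity = C_P/C_Q = r_Pτ/(r_Qτ) = r_P/r_Q = 2.55.

2.55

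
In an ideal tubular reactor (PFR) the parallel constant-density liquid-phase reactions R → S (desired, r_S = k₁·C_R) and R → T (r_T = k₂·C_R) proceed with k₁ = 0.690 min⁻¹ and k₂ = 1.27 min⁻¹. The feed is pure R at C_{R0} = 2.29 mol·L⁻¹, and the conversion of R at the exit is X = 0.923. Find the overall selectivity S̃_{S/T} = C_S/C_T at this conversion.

C_R = C_{R0}(1−X) = 0.1763 mol·L⁻¹.
Both paths are first order in R, so the instantaneous fraction to S is constant: dC_S/d(−C_R) = k₁/(k₁+k₂) = 0.3520.
C_S = 0.3520·(C_{R0}−C_R) = 0.3520×2.114 = 0.744 mol·L⁻¹.
C_T = (C_{R0}−C_R)−C_S = 1.370 mol·L⁻¹; S̃_{S/T} = 0.7441/1.370 = 0.543.

0.543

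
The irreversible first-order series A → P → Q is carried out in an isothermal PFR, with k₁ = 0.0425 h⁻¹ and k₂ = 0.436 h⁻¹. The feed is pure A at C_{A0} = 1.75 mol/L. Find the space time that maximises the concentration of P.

For first-order series the maximum of C_P occurs at τ_opt = ln(k₂/k₁)/(k₂−k₁).
= ln(0.436/0.0425)/(0.436−0.0425) = ln(10.26)/0.3935 = 2.328/0.3935 = 5.92 h.

5.92 h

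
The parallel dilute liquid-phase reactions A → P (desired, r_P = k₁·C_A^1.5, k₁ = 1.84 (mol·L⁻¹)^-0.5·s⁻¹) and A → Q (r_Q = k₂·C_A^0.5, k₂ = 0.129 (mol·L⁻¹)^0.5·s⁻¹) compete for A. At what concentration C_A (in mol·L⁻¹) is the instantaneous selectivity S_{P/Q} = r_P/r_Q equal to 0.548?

S_{P/Q} = (k₁/k₂)·C_A ⇒ C_A = S·k₂/k₁.
= 0.548×0.129/1.84 = 0.0384 mol·L⁻¹.

0.0384 mol·L⁻¹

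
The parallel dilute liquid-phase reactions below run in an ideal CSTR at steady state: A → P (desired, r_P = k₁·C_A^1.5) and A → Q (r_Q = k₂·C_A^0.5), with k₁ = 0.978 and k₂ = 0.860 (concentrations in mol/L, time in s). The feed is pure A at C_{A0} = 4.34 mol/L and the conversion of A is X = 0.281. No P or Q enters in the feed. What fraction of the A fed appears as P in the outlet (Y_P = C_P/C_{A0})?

Exit C_A = C_{A0}(1−X) = 4.34×0.719 = 3.120 mol/L.
Rates in a CSTR are evaluated at the outlet concentration: r_P = 0.978×3.120^1.5 = 5.391, r_Q = 0.860×3.120^0.5 = 1.519.
Fraction of consumed A going to P: r_P/(r_P+r_Q) = 0.7802.
C_P = 0.7802·C_{A0}·X = 0.7802×4.34×0.281 = 0.951 mol/L; Y_P = C_P/C_{A0} = 0.219.

0.219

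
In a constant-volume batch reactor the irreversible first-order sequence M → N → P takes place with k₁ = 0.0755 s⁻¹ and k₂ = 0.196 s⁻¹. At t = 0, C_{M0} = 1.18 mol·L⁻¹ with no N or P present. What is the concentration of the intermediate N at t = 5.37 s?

0.235 mol·L⁻¹

The intermediate concentration in a first-order A→B→C sequence is C_N = k₁C_{M0}(e^(−k₁t) − e^(−k₂t))/(k₂−k₁).
e^(−k₁t) = e^(−0.0755×5.37) = e^(−0.4054) = 0.6667; e^(−k₂t) = e^(−1.053) = 0.3491.
C_N = 0.0755×1.18/(0.196−0.0755) × (0.6667−0.3491) = 0.7393×0.3176 = 0.2348 mol·L⁻¹.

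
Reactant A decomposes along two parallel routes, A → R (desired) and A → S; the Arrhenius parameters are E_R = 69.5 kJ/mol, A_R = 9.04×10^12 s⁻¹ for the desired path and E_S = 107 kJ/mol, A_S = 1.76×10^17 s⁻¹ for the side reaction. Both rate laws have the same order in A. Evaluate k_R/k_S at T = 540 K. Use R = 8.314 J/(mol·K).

0.218

Since both paths have the same order in A, the concentration cancels and S_{R/S} = k_R/k_S = (A_R/A_S)·exp[(E_S−E_R)/(RT)].
(E_S−E_R)/(RT) = (107−69.5)×10³/(8.314×540) = 37500/4490 = 8.353.
k_R/k_S = (9.04×10^12/1.76×10^17)·exp(8.353) = 5.136×10^-5 × 4242 = 0.218.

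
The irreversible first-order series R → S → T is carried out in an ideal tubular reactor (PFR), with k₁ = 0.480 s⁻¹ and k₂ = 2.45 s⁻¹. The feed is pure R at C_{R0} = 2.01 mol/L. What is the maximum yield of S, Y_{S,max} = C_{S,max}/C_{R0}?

0.132

At the optimum, C_{S,max}/C_{R0} = (k₁/k₂)^[k₂/(k₂−k₁)].
= (0.480/2.45)^(2.45/(2.45−0.480)) = (0.1959)^(1.244) = 0.1317.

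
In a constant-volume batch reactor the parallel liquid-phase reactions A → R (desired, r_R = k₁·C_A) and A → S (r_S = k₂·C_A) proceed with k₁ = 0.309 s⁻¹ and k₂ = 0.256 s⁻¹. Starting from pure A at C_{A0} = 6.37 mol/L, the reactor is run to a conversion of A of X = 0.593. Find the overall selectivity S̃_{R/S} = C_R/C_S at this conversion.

C_A = C_{A0}(1−X) = 2.593 mol/L.
Both paths are first order in A, so the instantaneous fraction to R is constant: dC_R/d(−C_A) = k₁/(k₁+k₂) = 0.5469.
C_R = 0.5469·(C_{A0}−C_A) = 0.5469×3.777 = 2.07 mol/L.
C_S = (C_{A0}−C_A)−C_R = 1.712 mol/L; S̃_{R/S} = 2.066/1.712 = 1.21.

1.21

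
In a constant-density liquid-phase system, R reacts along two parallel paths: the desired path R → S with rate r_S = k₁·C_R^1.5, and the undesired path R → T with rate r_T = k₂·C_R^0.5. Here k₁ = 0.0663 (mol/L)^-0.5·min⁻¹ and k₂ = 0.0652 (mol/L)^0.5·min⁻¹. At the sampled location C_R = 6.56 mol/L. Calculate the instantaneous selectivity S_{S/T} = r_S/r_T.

6.67

S_{S/T} = r_S/r_T = (k₁·C_R^1.5)/(k₂·C_R^0.5) = (k₁/k₂)·C_R.
= (0.0663×6.560^1.5) / (0.0652×6.560^0.5) = 1.114/0.1670 = 6.67.
Since the desired path is higher order in R, keeping C_R high (PFR or concentrated feed) favours S.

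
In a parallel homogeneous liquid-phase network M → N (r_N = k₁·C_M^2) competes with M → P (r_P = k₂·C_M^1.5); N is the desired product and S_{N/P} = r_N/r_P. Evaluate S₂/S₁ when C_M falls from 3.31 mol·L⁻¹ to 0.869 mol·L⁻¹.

0.512

S_{N/P} = (k₁/k₂)·C_M^0.5, so S₂/S₁ = (C_{M,2}/C_{M,1})^0.5.
= (0.869/3.31)^0.5 = (0.2625)^0.5 = 0.512.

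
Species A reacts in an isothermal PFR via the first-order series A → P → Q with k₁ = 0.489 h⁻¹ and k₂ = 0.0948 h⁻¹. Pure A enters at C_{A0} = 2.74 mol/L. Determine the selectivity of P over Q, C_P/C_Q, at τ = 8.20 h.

Solving the coupled first-order balances gives C_P(τ) = [k₁/(k₂−k₁)]·C_{A0}·(e^(−k₁τ) − e^(−k₂τ)).
e^(−k₁τ) = e^(−0.489×8.20) = e^(−4.010) = 0.01814; e^(−k₂τ) = e^(−0.7774) = 0.4596.
C_P = 0.489×2.74/(0.0948−0.489) × (0.01814−0.4596) = (-3.399)×(-0.4415) = 1.501 mol/L.
C_A = C_{A0}e^(−k₁τ) = 0.04970 mol/L, so C_Q = C_{A0}−C_A−C_P = 1.190 mol/L; C_P/C_Q = 1.26.

1.26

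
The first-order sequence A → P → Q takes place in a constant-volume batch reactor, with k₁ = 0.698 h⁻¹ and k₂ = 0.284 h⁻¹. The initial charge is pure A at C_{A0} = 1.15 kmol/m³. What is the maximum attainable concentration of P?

0.621 kmol/m³

At the optimum, C_{P,max}/C_{A0} = (k₁/k₂)^[k₂/(k₂−k₁)].
= (0.698/0.284)^(0.284/(0.284−0.698)) = (2.458)^(-0.6860) = 0.5396.
C_{P,max} = 0.5396×1.15 = 0.621 kmol/m³.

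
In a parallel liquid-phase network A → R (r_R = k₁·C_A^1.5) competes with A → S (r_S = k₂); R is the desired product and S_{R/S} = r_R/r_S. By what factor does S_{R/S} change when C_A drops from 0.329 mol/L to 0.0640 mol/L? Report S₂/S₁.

S_{R/S} = (k₁/k₂)·C_A^1.5, so S₂/S₁ = (C_{A,2}/C_{A,1})^1.5.
= (0.0640/0.329)^1.5 = (0.1945)^1.5 = 0.0858.

0.0858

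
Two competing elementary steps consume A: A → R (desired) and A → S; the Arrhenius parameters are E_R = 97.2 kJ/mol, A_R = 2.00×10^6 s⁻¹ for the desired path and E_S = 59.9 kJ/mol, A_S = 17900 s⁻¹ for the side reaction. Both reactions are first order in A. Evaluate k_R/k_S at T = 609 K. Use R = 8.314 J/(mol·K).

Since both paths have the same order in A, the concentration cancels and S_{R/S} = k_R/k_S = (A_R/A_S)·exp[(E_S−E_R)/(RT)].
(E_S−E_R)/(RT) = (59.9−97.2)×10³/(8.314×609) = -37300/5063 = -7.367.
k_R/k_S = (2.00×10^6/17900)·exp(-7.367) = 111.7 × 6.319×10^-4 = 0.0706.

0.0706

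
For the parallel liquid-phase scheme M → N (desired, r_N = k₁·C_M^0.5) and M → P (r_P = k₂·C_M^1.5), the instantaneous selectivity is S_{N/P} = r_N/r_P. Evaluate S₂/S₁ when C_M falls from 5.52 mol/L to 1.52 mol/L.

S_{N/P} = (k₁/k₂)·C_M⁻¹, so S₂/S₁ = (C_{M,2}/C_{M,1})⁻¹.
= 5.52/1.52 = 3.63.
Selectivity toward N rises as C_M falls — low-concentration operation is favoured.

3.63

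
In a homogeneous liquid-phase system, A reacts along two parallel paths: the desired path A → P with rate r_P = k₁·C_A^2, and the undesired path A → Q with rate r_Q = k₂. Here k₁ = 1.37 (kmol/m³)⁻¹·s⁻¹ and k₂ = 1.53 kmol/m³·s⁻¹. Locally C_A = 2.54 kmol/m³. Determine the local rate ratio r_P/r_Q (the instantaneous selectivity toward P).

5.78

S_{P/Q} = r_P/r_Q = (k₁·C_A^2)/(k₂) = (k₁/k₂)·C_A^2.
= (1.37×2.540^2) / (1.53) = 8.839/1.530 = 5.78.
Since the desired path is higher order in A, keeping C_A high (PFR or concentrated feed) favours P.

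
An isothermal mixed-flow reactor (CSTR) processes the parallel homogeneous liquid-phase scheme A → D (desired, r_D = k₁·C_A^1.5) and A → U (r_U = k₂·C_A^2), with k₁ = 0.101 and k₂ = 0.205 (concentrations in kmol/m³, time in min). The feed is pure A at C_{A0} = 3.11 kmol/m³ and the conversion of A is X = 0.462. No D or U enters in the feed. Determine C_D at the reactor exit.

0.396 kmol/m³

Exit C_A = C_{A0}(1−X) = 3.11×0.538 = 1.673 kmol/m³.
A CSTR operates uniformly at the exit composition, giving r_D = 0.2186 and r_U = 0.5739 (each k·C_A^n at C_A = 1.673).
Fraction of consumed A going to D: r_D/(r_D+r_U) = 0.2758.
C_D = 0.2758·C_{A0}·X = 0.2758×3.11×0.462 = 0.396 kmol/m³.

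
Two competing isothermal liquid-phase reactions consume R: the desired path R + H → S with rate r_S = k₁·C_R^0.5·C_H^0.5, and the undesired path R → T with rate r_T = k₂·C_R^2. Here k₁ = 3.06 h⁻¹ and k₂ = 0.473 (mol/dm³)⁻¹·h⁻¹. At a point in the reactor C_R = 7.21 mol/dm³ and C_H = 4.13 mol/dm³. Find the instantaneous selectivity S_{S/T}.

0.679

S_{S/T} = r_S/r_T = (k₁·C_R^0.5·C_H^0.5)/(k₂·C_R^2) = (k₁/k₂)·C_R^-1.5·C_H^0.5.
= (3.06×7.210^0.5×4.130^0.5) / (0.473×7.210^2) = 16.70/24.59 = 0.679.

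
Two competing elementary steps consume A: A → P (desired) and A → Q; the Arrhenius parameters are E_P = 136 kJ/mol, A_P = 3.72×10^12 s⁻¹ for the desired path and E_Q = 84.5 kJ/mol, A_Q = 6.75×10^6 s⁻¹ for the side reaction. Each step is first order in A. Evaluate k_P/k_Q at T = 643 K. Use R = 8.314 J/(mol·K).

36.1

Since both paths have the same order in A, the concentration cancels and S_{P/Q} = k_P/k_Q = (A_P/A_Q)·exp[(E_Q−E_P)/(RT)].
(E_Q−E_P)/(RT) = (84.5−136)×10³/(8.314×643) = -51500/5346 = -9.634.
k_P/k_Q = (3.72×10^12/6.75×10^6)·exp(-9.634) = 5.511×10^5 × 6.549×10^-5 = 36.1.
Since E_P > E_Q, raising the temperature improves selectivity toward P.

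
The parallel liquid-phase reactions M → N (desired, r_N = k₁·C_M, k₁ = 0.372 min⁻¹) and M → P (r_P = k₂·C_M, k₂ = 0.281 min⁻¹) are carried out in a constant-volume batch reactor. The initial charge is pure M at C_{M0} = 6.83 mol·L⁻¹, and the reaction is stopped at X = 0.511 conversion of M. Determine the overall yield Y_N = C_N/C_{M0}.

0.291

C_M = C_{M0}(1−X) = 3.340 mol·L⁻¹.
Both paths are first order in M, so the instantaneous fraction to N is constant: dC_N/d(−C_M) = k₁/(k₁+k₂) = 0.5697.
C_N = 0.5697·(C_{M0}−C_M) = 0.5697×3.490 = 1.99 mol·L⁻¹.
Y_N = C_N/C_{M0} = 1.988/6.83 = 0.291.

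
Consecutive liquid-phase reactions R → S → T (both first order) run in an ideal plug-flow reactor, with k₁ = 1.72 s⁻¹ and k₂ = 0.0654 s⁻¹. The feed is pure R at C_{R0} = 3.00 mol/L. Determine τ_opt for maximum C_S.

1.98 s

For first-order series the maximum of C_S occurs at τ_opt = ln(k₂/k₁)/(k₂−k₁).
= ln(0.0654/1.72)/(0.0654−1.72) = ln(0.03802)/-1.655 = -3.270/-1.655 = 1.98 s.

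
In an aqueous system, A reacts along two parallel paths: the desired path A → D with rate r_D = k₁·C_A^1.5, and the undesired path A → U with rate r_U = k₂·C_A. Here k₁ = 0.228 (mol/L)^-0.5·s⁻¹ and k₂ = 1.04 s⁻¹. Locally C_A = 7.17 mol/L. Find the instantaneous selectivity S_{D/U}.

0.587

S_{D/U} = r_D/r_U = (k₁·C_A^1.5)/(k₂·C_A) = (k₁/k₂)·C_A^0.5.
= (0.228×7.170^1.5) / (1.04×7.170) = 4.377/7.457 = 0.587.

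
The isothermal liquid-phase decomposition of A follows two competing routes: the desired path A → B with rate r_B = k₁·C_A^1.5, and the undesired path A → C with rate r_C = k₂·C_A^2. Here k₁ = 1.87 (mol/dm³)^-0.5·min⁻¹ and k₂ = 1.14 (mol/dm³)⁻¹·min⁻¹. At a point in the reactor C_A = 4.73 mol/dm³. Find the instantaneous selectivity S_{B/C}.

S_{B/C} = r_B/r_C = (k₁·C_A^1.5)/(k₂·C_A^2) = (k₁/k₂)·C_A^-0.5.
= (1.87×4.730^1.5) / (1.14×4.730^2) = 19.24/25.51 = 0.754.

0.754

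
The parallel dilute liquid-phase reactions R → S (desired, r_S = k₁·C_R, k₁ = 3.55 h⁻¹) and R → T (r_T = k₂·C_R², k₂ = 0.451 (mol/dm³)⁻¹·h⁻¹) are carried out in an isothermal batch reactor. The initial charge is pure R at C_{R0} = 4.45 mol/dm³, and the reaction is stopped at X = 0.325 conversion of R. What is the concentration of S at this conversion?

C_R = C_{R0}(1−X) = 3.004 mol/dm³.
Along a PFR/batch, dC_S/dC_R = −r_S/(r_S+r_T) = −k₁/(k₁+k₂·C_R).
Integrating from C_{R0} to C_R: C_S = (3.55/0.451)·ln[(3.55+0.451·4.45)/(3.55+0.451·3.00)] = 7.871·ln(5.557/4.905) = 0.9828 mol/dm³.

0.983 mol/dm³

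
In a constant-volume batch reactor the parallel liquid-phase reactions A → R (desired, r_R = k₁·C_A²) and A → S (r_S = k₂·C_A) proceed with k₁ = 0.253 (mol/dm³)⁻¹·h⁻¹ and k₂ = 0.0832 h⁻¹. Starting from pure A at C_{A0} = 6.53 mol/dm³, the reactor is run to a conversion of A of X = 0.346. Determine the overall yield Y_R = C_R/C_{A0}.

C_A = C_{A0}(1−X) = 4.271 mol/dm³.
Along a PFR/batch, dC_S/dC_A = −r_S/(r_R+r_S) = −k₂/(k₂+k₁·C_A).
Integrating from C_{A0} to C_A: C_S = (0.0832/0.253)·ln[(0.0832+0.253·6.53)/(0.0832+0.253·4.27)] = 0.3289·ln(1.735/1.164) = 0.1314 mol/dm³.
Then C_R = (C_{A0}−C_A) − C_S = 2.259 − 0.1314 = 2.128 mol/dm³.
Y_R = C_R/C_{A0} = 2.128/6.53 = 0.326.

0.326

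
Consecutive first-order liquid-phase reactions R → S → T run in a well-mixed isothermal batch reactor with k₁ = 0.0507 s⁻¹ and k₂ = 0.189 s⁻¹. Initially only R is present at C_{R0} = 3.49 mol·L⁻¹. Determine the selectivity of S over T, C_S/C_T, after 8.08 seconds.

The intermediate concentration in a first-order A→B→C sequence is C_S = k₁C_{R0}(e^(−k₁t) − e^(−k₂t))/(k₂−k₁).
e^(−k₁t) = e^(−0.0507×8.08) = e^(−0.4097) = 0.6639; e^(−k₂t) = e^(−1.527) = 0.2172.
C_S = 0.0507×3.49/(0.189−0.0507) × (0.6639−0.2172) = 1.279×0.4467 = 0.5715 mol·L⁻¹.
C_R = C_{R0}e^(−k₁t) = 2.317 mol·L⁻¹, so C_T = C_{R0}−C_R−C_S = 0.6015 mol·L⁻¹; C_S/C_T = 0.950.

0.950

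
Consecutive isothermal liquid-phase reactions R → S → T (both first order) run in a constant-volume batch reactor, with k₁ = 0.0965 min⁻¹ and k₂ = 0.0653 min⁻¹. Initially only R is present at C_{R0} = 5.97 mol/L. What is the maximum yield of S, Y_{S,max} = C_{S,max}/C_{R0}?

Evaluating C_S at t_opt = ln(k₂/k₁)/(k₂−k₁) gives C_{S,max}/C_{R0} = (k₁/k₂)^[k₂/(k₂−k₁)].
= (0.0965/0.0653)^(0.0653/(0.0653−0.0965)) = (1.478)^(-2.093) = 0.4416.

0.442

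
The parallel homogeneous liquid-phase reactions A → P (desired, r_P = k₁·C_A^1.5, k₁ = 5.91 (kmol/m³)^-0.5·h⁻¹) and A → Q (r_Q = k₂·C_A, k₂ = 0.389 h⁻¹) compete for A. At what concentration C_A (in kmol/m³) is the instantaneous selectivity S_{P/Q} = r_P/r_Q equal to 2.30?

0.0229 kmol/m³

S_{P/Q} = (k₁/k₂)·C_A^0.5 ⇒ C_A = (S·k₂/k₁)^(2).
= (2.30×0.389/5.91)^(2) = (0.1514)^(2) = 0.0229 kmol/m³.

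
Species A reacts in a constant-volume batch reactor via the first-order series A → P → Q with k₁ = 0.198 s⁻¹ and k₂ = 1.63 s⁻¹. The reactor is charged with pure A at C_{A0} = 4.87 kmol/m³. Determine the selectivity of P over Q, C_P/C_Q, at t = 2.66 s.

0.242

Solving the coupled first-order balances gives C_P(t) = [k₁/(k₂−k₁)]·C_{A0}·(e^(−k₁t) − e^(−k₂t)).
e^(−k₁t) = e^(−0.198×2.66) = e^(−0.5267) = 0.5906; e^(−k₂t) = e^(−4.336) = 0.01309.
C_P = 0.198×4.87/(1.63−0.198) × (0.5906−0.01309) = 0.6734×0.5775 = 0.3888 kmol/m³.
C_A = C_{A0}e^(−k₁t) = 2.876 kmol/m³, so C_Q = C_{A0}−C_A−C_P = 1.605 kmol/m³; C_P/C_Q = 0.242.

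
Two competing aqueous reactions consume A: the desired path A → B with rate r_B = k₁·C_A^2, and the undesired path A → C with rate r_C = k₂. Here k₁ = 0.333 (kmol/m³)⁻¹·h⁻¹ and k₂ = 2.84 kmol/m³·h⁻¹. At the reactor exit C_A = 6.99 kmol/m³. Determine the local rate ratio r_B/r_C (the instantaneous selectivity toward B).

S_{B/C} = r_B/r_C = (k₁·C_A^2)/(k₂) = (k₁/k₂)·C_A^2.
= (0.333×6.990^2) / (2.84) = 16.27/2.840 = 5.73.
Since the desired path is higher order in A, keeping C_A high (PFR or concentrated feed) favours B.

5.73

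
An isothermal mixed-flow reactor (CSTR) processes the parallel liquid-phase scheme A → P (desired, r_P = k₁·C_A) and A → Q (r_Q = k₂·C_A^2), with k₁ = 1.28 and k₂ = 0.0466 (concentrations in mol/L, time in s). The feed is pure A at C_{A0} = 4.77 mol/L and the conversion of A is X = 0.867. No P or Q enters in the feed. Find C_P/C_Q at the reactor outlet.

43.3

Exit C_A = C_{A0}(1−X) = 4.77×0.133 = 0.6344 mol/L.
A CSTR operates uniformly at the exit composition, giving r_P = 0.8120 and r_Q = 0.01876 (each k·C_A^n at C_A = 0.6344).
Overall selectivity = C_P/C_Q = r_Pτ/(r_Qτ) = r_P/r_Q = 43.3.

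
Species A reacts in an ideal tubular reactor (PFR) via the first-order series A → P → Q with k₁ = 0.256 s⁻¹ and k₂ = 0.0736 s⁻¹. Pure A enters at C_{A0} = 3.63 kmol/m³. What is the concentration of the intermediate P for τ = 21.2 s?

The intermediate concentration in a first-order A→B→C sequence is C_P = k₁C_{A0}(e^(−k₁τ) − e^(−k₂τ))/(k₂−k₁).
e^(−k₁τ) = e^(−0.256×21.2) = e^(−5.427) = 0.004395; e^(−k₂τ) = e^(−1.560) = 0.2101.
C_P = 0.256×3.63/(0.0736−0.256) × (0.004395−0.2101) = (-5.095)×(-0.2057) = 1.048 kmol/m³.

1.05 kmol/m³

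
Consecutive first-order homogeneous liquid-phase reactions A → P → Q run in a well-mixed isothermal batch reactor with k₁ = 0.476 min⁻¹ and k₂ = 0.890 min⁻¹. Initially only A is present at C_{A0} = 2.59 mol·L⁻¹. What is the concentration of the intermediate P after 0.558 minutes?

For first-order series with pure A initially, C_P(t) = k₁C_{A0}/(k₂−k₁)·(e^(−k₁t) − e^(−k₂t)).
e^(−k₁t) = e^(−0.476×0.558) = e^(−0.2656) = 0.7667; e^(−k₂t) = e^(−0.4966) = 0.6086.
C_P = 0.476×2.59/(0.890−0.476) × (0.7667−0.6086) = 2.978×0.1582 = 0.4710 mol·L⁻¹.

0.471 mol·L⁻¹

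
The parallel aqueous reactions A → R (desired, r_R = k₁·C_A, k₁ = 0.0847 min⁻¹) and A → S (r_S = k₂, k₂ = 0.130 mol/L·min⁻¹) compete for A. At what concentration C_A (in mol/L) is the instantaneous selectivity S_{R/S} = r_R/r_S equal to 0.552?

0.847 mol/L

S_{R/S} = (k₁/k₂)·C_A ⇒ C_A = S·k₂/k₁.
= 0.552×0.130/0.0847 = 0.847 mol/L.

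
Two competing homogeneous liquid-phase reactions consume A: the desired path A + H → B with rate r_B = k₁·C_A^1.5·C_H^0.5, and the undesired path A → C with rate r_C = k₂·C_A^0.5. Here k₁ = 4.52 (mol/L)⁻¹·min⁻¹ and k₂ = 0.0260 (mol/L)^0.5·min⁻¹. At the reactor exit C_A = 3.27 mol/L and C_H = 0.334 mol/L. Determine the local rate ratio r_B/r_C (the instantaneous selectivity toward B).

329

S_{B/C} = r_B/r_C = (k₁·C_A^1.5·C_H^0.5)/(k₂·C_A^0.5) = (k₁/k₂)·C_A·C_H^0.5.
= (4.52×3.270^1.5×0.3340^0.5) / (0.0260×3.270^0.5) = 15.45/0.04702 = 329.
Since the desired path is higher order in A, keeping C_A high (PFR or concentrated feed) favours B.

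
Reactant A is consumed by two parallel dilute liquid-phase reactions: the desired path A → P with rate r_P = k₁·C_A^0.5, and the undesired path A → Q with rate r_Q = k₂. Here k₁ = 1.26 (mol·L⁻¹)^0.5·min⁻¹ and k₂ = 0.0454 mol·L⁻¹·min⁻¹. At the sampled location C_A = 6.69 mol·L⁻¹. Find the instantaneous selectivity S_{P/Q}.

71.8

S_{P/Q} = r_P/r_Q = (k₁·C_A^0.5)/(k₂) = (k₁/k₂)·C_A^0.5.
= (1.26×6.690^0.5) / (0.0454) = 3.259/0.04540 = 71.8.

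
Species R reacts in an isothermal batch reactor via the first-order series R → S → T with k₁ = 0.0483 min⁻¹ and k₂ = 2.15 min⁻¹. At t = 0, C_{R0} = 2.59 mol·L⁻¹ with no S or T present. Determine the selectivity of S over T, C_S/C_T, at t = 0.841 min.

0.851

Solving the coupled first-order balances gives C_S(t) = [k₁/(k₂−k₁)]·C_{R0}·(e^(−k₁t) − e^(−k₂t)).
e^(−k₁t) = e^(−0.0483×0.841) = e^(−0.04062) = 0.9602; e^(−k₂t) = e^(−1.808) = 0.1640.
C_S = 0.0483×2.59/(2.15−0.0483) × (0.9602−0.1640) = 0.05952×0.7962 = 0.04739 mol·L⁻¹.
C_R = C_{R0}e^(−k₁t) = 2.487 mol·L⁻¹, so C_T = C_{R0}−C_R−C_S = 0.05571 mol·L⁻¹; C_S/C_T = 0.851.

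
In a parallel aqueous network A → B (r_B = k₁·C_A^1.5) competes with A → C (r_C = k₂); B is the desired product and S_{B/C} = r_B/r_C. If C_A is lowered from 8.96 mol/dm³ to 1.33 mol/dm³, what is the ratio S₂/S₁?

0.0572

S_{B/C} = (k₁/k₂)·C_A^1.5, so S₂/S₁ = (C_{A,2}/C_{A,1})^1.5.
= (1.33/8.96)^1.5 = (0.1484)^1.5 = 0.0572.
Selectivity toward B falls as C_A falls — high-concentration operation is favoured.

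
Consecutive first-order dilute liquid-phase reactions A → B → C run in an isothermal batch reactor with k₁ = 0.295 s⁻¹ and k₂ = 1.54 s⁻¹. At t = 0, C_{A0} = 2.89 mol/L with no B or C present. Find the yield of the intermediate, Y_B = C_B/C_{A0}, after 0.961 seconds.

The intermediate concentration in a first-order A→B→C sequence is C_B = k₁C_{A0}(e^(−k₁t) − e^(−k₂t))/(k₂−k₁).
e^(−k₁t) = e^(−0.295×0.961) = e^(−0.2835) = 0.7531; e^(−k₂t) = e^(−1.480) = 0.2277.
C_B = 0.295×2.89/(1.54−0.295) × (0.7531−0.2277) = 0.6848×0.5255 = 0.3598 mol/L.
Y_B = C_B/C_{A0} = 0.3598/2.89 = 0.125.

0.125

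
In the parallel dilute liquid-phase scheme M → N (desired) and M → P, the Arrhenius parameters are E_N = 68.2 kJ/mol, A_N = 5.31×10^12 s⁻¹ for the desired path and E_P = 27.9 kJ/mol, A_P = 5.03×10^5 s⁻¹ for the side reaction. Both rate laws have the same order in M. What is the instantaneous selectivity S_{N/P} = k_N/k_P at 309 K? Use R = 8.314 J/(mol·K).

1.62

Since both paths have the same order in M, the concentration cancels and S_{N/P} = k_N/k_P = (A_N/A_P)·exp[(E_P−E_N)/(RT)].
(E_P−E_N)/(RT) = (27.9−68.2)×10³/(8.314×309) = -40300/2569 = -15.69.
k_N/k_P = (5.31×10^12/5.03×10^5)·exp(-15.69) = 1.056×10^7 × 1.539×10^-7 = 1.62.
Since E_N > E_P, raising the temperature improves selectivity toward N.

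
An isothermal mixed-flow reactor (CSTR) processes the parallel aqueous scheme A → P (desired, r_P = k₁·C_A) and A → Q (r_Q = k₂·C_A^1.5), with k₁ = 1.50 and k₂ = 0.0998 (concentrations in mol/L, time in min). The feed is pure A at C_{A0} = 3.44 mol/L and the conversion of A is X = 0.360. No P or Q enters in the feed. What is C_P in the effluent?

1.13 mol/L

Exit C_A = C_{A0}(1−X) = 3.44×0.640 = 2.202 mol/L.
A CSTR operates uniformly at the exit composition, giving r_P = 3.302 and r_Q = 0.3260 (each k·C_A^n at C_A = 2.202).
Fraction of consumed A going to P: r_P/(r_P+r_Q) = 0.9101.
C_P = 0.9101·C_{A0}·X = 0.9101×3.44×0.360 = 1.13 mol/L.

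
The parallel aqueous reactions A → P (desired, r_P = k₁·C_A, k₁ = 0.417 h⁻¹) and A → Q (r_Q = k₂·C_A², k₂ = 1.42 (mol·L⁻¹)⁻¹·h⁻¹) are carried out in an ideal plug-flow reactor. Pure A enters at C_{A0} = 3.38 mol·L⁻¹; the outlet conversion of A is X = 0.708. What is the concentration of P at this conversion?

C_A = C_{A0}(1−X) = 0.9870 mol·L⁻¹.
Along a PFR/batch, dC_P/dC_A = −r_P/(r_P+r_Q) = −k₁/(k₁+k₂·C_A).
Integrating from C_{A0} to C_A: C_P = (0.417/1.42)·ln[(0.417+1.42·3.38)/(0.417+1.42·0.987)] = 0.2937·ln(5.217/1.818) = 0.3095 mol·L⁻¹.

0.309 mol·L⁻¹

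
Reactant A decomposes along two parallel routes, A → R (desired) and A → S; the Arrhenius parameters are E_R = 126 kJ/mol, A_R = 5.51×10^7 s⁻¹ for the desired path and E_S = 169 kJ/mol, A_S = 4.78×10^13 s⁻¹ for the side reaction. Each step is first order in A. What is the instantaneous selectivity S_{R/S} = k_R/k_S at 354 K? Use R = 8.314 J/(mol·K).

2.55

With equal orders, S_{R/S} = k_R/k_S = (A_R/A_S)·exp[(E_S−E_R)/(RT)].
(E_S−E_R)/(RT) = (169−126)×10³/(8.314×354) = 43000/2943 = 14.61.
k_R/k_S = (5.51×10^7/4.78×10^13)·exp(14.61) = 1.153×10^-6 × 2.214×10^6 = 2.55.
Since E_R < E_S, lowering the temperature improves selectivity toward R.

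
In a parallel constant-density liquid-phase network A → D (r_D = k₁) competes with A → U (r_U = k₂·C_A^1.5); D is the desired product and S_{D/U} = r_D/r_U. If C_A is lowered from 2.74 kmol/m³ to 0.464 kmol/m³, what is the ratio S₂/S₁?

S_{D/U} = (k₁/k₂)·C_A^-1.5, so S₂/S₁ = (C_{A,2}/C_{A,1})^-1.5.
= (0.464/2.74)^(-1.5) = (0.1693)^(-1.5) = 14.3.
Selectivity toward D rises as C_A falls — low-concentration operation is favoured.

14.3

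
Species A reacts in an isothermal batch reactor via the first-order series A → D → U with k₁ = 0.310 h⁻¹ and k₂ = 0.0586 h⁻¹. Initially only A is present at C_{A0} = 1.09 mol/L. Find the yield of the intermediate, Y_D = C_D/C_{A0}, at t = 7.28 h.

The intermediate concentration in a first-order A→B→C sequence is C_D = k₁C_{A0}(e^(−k₁t) − e^(−k₂t))/(k₂−k₁).
e^(−k₁t) = e^(−0.310×7.28) = e^(−2.257) = 0.1047; e^(−k₂t) = e^(−0.4266) = 0.6527.
C_D = 0.310×1.09/(0.0586−0.310) × (0.1047−0.6527) = (-1.344)×(-0.5480) = 0.7366 mol/L.
Y_D = C_D/C_{A0} = 0.7366/1.09 = 0.676.

0.676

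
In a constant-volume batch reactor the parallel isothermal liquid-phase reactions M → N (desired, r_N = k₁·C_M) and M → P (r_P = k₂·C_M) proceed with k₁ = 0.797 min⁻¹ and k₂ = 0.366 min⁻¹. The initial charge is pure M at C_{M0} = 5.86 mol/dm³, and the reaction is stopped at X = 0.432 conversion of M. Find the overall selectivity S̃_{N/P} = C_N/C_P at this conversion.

C_M = C_{M0}(1−X) = 3.328 mol/dm³.
Both paths are first order in M, so the instantaneous fraction to N is constant: dC_N/d(−C_M) = k₁/(k₁+k₂) = 0.6853.
C_N = 0.6853·(C_{M0}−C_M) = 0.6853×2.532 = 1.73 mol/dm³.
C_P = (C_{M0}−C_M)−C_N = 0.7967 mol/dm³; S̃_{N/P} = 1.735/0.7967 = 2.18.

2.18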